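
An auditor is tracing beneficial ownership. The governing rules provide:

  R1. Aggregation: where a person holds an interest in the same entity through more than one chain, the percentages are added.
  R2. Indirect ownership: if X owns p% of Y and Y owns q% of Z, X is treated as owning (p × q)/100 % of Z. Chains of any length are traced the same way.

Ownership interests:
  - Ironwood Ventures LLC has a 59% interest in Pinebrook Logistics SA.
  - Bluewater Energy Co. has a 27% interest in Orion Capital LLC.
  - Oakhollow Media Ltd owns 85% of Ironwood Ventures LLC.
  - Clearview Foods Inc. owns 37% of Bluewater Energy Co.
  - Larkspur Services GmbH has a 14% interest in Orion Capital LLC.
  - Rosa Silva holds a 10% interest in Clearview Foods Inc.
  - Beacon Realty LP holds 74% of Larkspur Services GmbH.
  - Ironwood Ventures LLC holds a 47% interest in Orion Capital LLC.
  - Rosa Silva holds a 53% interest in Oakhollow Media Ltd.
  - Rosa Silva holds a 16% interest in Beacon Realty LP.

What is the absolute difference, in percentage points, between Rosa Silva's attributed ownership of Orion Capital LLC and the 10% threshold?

Chain via Beacon Realty LP → Larkspur Services GmbH (R2): 16% × 74% × 14% = 1.6576% of Orion Capital LLC.
Chain via Oakhollow Media Ltd → Ironwood Ventures LLC (R2): 53% × 85% × 47% = 21.1735% of Orion Capital LLC.
Chain via Clearview Foods Inc. → Bluewater Energy Co. (R2): 10% × 37% × 27% = 0.999% of Orion Capital LLC.
Aggregating (R1): 1.6576% + 21.1735% + 0.999% = 23.8301%.
23.8301% exceeds the 10% threshold by 13.8301 percentage points.

13.8301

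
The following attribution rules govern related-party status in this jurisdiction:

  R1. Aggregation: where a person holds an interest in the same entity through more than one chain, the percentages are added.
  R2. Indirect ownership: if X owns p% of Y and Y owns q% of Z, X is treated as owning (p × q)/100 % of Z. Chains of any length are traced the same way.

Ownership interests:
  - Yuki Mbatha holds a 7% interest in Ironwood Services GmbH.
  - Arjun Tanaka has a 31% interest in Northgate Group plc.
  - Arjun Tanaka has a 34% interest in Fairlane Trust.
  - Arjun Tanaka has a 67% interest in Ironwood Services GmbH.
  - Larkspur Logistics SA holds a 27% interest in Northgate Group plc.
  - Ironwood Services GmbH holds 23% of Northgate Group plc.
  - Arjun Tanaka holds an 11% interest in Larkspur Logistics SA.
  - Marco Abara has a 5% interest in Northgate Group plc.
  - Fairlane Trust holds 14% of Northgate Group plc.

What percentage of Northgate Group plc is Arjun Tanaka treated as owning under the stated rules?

54.14%

Chain via Larkspur Logistics SA (R2): 11% × 27% = 2.97% of Northgate Group plc.
Chain via Ironwood Services GmbH (R2): 67% × 23% = 15.41% of Northgate Group plc.
Chain via Fairlane Trust (R2): 34% × 14% = 4.76% of Northgate Group plc.
Direct interest in Northgate Group plc: 31%.
Aggregating (R1): 2.97% + 15.41% + 4.76% + 31% = 54.14%.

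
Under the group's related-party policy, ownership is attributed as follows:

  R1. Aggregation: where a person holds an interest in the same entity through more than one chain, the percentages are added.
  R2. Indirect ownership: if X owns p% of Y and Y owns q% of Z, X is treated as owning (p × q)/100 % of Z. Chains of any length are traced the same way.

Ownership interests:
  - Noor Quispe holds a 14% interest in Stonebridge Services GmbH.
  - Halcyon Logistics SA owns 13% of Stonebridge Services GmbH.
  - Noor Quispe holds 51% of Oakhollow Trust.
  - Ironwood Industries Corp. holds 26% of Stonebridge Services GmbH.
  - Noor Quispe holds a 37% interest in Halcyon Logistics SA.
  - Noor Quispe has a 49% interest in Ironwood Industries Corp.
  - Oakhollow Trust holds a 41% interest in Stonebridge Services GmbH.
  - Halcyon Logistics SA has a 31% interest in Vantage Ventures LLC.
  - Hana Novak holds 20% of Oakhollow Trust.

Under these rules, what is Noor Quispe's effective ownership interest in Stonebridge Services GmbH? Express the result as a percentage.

52.46%

Chain via Halcyon Logistics SA (R2): 37% × 13% = 4.81% of Stonebridge Services GmbH.
Chain via Ironwood Industries Corp. (R2): 49% × 26% = 12.74% of Stonebridge Services GmbH.
Chain via Oakhollow Trust (R2): 51% × 41% = 20.91% of Stonebridge Services GmbH.
Direct interest in Stonebridge Services GmbH: 14%.
Aggregating (R1): 4.81% + 12.74% + 20.91% + 14% = 52.46%.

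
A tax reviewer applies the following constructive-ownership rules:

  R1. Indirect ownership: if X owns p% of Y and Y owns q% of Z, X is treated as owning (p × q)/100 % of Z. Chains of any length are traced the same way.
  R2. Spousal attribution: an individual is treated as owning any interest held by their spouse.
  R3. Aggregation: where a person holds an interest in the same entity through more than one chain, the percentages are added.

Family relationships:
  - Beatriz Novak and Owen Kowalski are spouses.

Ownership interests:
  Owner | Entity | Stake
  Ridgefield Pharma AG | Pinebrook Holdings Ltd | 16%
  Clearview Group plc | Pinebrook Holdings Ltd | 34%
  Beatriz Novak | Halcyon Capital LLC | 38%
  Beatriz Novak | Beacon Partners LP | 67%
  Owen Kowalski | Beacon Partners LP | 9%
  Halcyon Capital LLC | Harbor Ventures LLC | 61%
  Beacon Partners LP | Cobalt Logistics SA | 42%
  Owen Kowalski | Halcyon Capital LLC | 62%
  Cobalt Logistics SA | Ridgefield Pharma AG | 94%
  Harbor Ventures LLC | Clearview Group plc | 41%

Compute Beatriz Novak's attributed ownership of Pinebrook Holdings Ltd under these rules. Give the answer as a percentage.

By spousal attribution (R2), Beatriz Novak is treated as also owning Owen Kowalski's interest in Beacon Partners LP, giving 67% + 9% = 76%.
By spousal attribution (R2), Beatriz Novak is treated as also owning Owen Kowalski's interest in Halcyon Capital LLC, giving 38% + 62% = 100%.
Chain via Beacon Partners LP → Cobalt Logistics SA → Ridgefield Pharma AG (R1): 76% × 42% × 94% × 16% = 4.800768% of Pinebrook Holdings Ltd.
Chain via Halcyon Capital LLC → Harbor Ventures LLC → Clearview Group plc (R1): 100% × 61% × 41% × 34% = 8.5034% of Pinebrook Holdings Ltd.
Aggregating (R3): 4.800768% + 8.5034% = 13.304168%.

13.304168%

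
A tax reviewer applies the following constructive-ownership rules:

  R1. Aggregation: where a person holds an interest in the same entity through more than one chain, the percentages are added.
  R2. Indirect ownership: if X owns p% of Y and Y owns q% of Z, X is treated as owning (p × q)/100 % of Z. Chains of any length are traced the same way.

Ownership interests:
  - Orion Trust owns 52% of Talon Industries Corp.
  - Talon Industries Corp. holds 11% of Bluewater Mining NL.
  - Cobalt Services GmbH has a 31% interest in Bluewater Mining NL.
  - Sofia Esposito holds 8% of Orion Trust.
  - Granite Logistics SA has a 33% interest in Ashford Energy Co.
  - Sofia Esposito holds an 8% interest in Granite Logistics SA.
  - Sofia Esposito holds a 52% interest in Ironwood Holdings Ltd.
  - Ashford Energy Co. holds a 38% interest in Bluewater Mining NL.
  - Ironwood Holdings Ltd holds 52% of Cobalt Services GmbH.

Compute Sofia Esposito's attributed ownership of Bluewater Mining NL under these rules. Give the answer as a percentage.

Chain via Granite Logistics SA → Ashford Energy Co. (R2): 8% × 33% × 38% = 1.0032% of Bluewater Mining NL.
Chain via Orion Trust → Talon Industries Corp. (R2): 8% × 52% × 11% = 0.4576% of Bluewater Mining NL.
Chain via Ironwood Holdings Ltd → Cobalt Services GmbH (R2): 52% × 52% × 31% = 8.3824% of Bluewater Mining NL.
Aggregating (R1): 1.0032% + 0.4576% + 8.3824% = 9.8432%.

9.8432%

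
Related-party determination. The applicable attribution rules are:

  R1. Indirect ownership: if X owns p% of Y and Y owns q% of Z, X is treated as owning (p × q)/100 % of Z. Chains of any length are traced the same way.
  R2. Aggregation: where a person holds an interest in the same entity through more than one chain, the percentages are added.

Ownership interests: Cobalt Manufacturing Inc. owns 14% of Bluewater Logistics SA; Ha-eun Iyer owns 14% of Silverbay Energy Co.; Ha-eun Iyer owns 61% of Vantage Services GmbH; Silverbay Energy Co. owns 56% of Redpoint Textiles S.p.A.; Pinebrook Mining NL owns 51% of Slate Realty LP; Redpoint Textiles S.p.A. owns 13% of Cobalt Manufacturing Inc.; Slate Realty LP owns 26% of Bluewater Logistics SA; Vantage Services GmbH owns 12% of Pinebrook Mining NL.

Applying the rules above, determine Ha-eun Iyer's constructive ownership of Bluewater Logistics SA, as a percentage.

Chain via Vantage Services GmbH → Pinebrook Mining NL → Slate Realty LP (R1): 61% × 12% × 51% × 26% = 0.970632% of Bluewater Logistics SA.
Chain via Silverbay Energy Co. → Redpoint Textiles S.p.A. → Cobalt Manufacturing Inc. (R1): 14% × 56% × 13% × 14% = 0.142688% of Bluewater Logistics SA.
Aggregating (R2): 0.970632% + 0.142688% = 1.11332%.

1.11332%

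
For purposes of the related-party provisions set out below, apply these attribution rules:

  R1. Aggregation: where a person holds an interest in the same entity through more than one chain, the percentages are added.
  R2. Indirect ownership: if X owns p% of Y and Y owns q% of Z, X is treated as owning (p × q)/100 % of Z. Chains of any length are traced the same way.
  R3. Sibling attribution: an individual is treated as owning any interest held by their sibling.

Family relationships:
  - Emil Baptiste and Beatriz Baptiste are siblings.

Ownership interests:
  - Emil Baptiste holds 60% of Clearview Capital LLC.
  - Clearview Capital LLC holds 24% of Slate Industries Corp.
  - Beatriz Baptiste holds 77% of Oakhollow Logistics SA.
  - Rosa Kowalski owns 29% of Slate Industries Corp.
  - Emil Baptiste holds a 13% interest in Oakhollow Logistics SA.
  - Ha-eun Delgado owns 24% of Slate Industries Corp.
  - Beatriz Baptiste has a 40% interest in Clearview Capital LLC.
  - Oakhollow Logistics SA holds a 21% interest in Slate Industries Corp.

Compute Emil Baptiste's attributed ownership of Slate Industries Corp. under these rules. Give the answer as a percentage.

By sibling attribution (R3), Emil Baptiste is treated as also owning Beatriz Baptiste's interest in Clearview Capital LLC, giving 60% + 40% = 100%.
By sibling attribution (R3), Emil Baptiste is treated as also owning Beatriz Baptiste's interest in Oakhollow Logistics SA, giving 13% + 77% = 90%.
Chain via Clearview Capital LLC (R2): 100% × 24% = 24% of Slate Industries Corp.
Chain via Oakhollow Logistics SA (R2): 90% × 21% = 18.9% of Slate Industries Corp.
Aggregating (R1): 24% + 18.9% = 42.9%.

42.9%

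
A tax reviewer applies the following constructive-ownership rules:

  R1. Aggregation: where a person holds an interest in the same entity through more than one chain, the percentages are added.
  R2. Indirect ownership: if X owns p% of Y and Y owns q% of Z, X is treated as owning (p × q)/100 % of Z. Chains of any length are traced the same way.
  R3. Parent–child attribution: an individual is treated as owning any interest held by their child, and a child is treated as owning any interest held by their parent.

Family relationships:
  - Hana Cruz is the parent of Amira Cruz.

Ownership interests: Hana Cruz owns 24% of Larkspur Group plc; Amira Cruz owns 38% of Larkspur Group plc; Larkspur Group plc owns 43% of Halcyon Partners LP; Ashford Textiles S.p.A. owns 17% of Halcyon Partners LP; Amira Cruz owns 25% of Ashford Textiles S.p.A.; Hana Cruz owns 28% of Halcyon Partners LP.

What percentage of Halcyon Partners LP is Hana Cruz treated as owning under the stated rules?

58.91%

By parent–child attribution (R3), Hana Cruz is treated as also owning Amira Cruz's interest in Larkspur Group plc, giving 24% + 38% = 62%.
By parent–child attribution (R3), Hana Cruz is treated as owning Amira Cruz's 25% interest in Ashford Textiles S.p.A.
Chain via Larkspur Group plc (R2): 62% × 43% = 26.66% of Halcyon Partners LP.
Direct interest in Halcyon Partners LP: 28%.
Chain via Ashford Textiles S.p.A. (R2): 25% × 17% = 4.25% of Halcyon Partners LP.
Aggregating (R1): 26.66% + 28% + 4.25% = 58.91%.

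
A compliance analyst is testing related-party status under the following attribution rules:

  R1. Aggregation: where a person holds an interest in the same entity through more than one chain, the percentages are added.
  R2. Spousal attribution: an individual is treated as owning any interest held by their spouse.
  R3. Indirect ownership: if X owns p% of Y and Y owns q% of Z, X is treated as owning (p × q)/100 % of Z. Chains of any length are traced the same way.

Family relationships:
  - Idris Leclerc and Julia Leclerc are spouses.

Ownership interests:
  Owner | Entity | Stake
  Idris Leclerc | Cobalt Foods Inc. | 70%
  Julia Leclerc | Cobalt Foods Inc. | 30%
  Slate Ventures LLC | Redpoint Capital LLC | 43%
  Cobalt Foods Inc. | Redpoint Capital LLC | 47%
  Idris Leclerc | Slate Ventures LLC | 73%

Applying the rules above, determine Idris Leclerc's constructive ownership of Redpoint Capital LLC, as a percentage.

By spousal attribution (R2), Idris Leclerc is treated as also owning Julia Leclerc's interest in Cobalt Foods Inc, giving 70% + 30% = 100%.
Chain via Slate Ventures LLC (R3): 73% × 43% = 31.39% of Redpoint Capital LLC.
Chain via Cobalt Foods Inc. (R3): 100% × 47% = 47% of Redpoint Capital LLC.
Aggregating (R1): 31.39% + 47% = 78.39%.

78.39%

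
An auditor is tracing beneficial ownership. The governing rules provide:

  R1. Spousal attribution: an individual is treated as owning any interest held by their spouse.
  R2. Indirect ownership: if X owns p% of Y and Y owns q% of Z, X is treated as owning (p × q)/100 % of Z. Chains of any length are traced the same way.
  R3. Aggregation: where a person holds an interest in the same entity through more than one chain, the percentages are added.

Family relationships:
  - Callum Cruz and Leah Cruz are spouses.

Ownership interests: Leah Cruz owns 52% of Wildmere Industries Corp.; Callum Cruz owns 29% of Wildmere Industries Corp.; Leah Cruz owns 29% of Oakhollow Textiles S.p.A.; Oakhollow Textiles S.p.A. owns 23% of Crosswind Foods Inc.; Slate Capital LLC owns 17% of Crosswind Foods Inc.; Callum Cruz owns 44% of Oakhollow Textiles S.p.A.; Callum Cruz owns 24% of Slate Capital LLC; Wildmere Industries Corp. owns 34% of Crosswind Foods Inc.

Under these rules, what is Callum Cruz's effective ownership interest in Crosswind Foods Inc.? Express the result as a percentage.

By spousal attribution (R1), Callum Cruz is treated as also owning Leah Cruz's interest in Wildmere Industries Corp, giving 29% + 52% = 81%.
By spousal attribution (R1), Callum Cruz is treated as also owning Leah Cruz's interest in Oakhollow Textiles S.p.A, giving 44% + 29% = 73%.
Chain via Slate Capital LLC (R2): 24% × 17% = 4.08% of Crosswind Foods Inc.
Chain via Wildmere Industries Corp. (R2): 81% × 34% = 27.54% of Crosswind Foods Inc.
Chain via Oakhollow Textiles S.p.A. (R2): 73% × 23% = 16.79% of Crosswind Foods Inc.
Aggregating (R3): 4.08% + 27.54% + 16.79% = 48.41%.

48.41%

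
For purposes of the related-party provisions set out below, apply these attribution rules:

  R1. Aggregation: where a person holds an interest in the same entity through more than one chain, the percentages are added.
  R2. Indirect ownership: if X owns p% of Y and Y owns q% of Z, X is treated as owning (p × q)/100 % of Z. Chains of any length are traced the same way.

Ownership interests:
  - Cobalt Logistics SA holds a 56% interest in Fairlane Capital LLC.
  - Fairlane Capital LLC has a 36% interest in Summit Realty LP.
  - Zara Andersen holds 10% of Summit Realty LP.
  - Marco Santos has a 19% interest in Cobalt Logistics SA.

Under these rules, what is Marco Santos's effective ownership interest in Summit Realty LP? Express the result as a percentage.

Chain via Cobalt Logistics SA → Fairlane Capital LLC (R2): 19% × 56% × 36% = 3.8304% of Summit Realty LP.

3.8304%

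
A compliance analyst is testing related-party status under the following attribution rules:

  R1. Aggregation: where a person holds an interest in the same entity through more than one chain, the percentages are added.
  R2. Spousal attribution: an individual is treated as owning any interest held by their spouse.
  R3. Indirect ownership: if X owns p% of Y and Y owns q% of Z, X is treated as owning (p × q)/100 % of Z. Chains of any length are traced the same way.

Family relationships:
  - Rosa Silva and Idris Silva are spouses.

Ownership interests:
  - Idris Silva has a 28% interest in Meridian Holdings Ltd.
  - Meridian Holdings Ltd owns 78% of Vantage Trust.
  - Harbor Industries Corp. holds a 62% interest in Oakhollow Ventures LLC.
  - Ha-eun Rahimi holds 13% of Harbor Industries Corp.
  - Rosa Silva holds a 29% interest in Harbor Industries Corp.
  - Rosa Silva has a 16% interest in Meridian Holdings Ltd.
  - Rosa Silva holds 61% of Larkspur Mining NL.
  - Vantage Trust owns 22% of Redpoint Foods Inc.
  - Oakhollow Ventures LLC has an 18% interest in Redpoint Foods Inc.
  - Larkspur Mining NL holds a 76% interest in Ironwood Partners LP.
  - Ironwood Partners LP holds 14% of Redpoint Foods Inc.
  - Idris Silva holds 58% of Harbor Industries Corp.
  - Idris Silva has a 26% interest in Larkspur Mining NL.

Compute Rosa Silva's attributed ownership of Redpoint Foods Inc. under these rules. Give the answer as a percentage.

26.5164%

By spousal attribution (R2), Rosa Silva is treated as also owning Idris Silva's interest in Harbor Industries Corp, giving 29% + 58% = 87%.
By spousal attribution (R2), Rosa Silva is treated as also owning Idris Silva's interest in Meridian Holdings Ltd, giving 16% + 28% = 44%.
By spousal attribution (R2), Rosa Silva is treated as also owning Idris Silva's interest in Larkspur Mining NL, giving 61% + 26% = 87%.
Chain via Harbor Industries Corp. → Oakhollow Ventures LLC (R3): 87% × 62% × 18% = 9.7092% of Redpoint Foods Inc.
Chain via Meridian Holdings Ltd → Vantage Trust (R3): 44% × 78% × 22% = 7.5504% of Redpoint Foods Inc.
Chain via Larkspur Mining NL → Ironwood Partners LP (R3): 87% × 76% × 14% = 9.2568% of Redpoint Foods Inc.
Aggregating (R1): 9.7092% + 7.5504% + 9.2568% = 26.5164%.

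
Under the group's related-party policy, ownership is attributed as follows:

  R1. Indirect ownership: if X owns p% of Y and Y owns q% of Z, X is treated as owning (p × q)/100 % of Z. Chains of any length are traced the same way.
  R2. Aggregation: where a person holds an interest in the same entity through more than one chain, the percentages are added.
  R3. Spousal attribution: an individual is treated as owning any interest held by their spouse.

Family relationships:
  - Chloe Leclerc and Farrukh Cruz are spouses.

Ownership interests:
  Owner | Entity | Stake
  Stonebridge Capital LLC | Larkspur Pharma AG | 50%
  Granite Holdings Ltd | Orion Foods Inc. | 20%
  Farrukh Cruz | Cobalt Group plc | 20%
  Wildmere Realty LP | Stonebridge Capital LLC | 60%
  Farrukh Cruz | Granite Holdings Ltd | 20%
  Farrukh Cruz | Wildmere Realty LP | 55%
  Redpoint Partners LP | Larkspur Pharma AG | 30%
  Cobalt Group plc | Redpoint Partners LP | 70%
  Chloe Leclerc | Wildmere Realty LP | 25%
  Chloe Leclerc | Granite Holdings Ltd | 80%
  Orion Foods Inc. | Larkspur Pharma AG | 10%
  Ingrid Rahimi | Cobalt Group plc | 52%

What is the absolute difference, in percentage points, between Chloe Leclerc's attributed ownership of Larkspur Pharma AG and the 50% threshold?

19.8

By spousal attribution (R3), Chloe Leclerc is treated as also owning Farrukh Cruz's interest in Wildmere Realty LP, giving 25% + 55% = 80%.
By spousal attribution (R3), Chloe Leclerc is treated as also owning Farrukh Cruz's interest in Granite Holdings Ltd, giving 80% + 20% = 100%.
By spousal attribution (R3), Chloe Leclerc is treated as owning Farrukh Cruz's 20% interest in Cobalt Group plc.
Chain via Wildmere Realty LP → Stonebridge Capital LLC (R1): 80% × 60% × 50% = 24% of Larkspur Pharma AG.
Chain via Granite Holdings Ltd → Orion Foods Inc. (R1): 100% × 20% × 10% = 2% of Larkspur Pharma AG.
Chain via Cobalt Group plc → Redpoint Partners LP (R1): 20% × 70% × 30% = 4.2% of Larkspur Pharma AG.
Aggregating (R2): 24% + 2% + 4.2% = 30.2%.
30.2% falls short of the 50% threshold by 19.8 percentage points.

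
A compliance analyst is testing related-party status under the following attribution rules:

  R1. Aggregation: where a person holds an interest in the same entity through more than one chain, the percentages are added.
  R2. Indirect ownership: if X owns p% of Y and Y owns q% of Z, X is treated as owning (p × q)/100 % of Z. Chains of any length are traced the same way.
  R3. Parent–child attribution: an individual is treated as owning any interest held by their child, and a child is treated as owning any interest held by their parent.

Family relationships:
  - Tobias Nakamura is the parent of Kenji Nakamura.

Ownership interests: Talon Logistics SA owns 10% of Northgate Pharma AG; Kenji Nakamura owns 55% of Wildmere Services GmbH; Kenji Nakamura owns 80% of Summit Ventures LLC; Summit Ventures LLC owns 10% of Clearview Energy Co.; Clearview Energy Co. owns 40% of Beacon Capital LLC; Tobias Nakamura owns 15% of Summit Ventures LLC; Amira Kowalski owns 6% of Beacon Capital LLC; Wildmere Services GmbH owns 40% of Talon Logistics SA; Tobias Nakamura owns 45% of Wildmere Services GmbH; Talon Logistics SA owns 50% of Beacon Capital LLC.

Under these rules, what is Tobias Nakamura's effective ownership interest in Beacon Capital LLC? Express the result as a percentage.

By parent–child attribution (R3), Tobias Nakamura is treated as also owning Kenji Nakamura's interest in Wildmere Services GmbH, giving 45% + 55% = 100%.
By parent–child attribution (R3), Tobias Nakamura is treated as also owning Kenji Nakamura's interest in Summit Ventures LLC, giving 15% + 80% = 95%.
Chain via Wildmere Services GmbH → Talon Logistics SA (R2): 100% × 40% × 50% = 20% of Beacon Capital LLC.
Chain via Summit Ventures LLC → Clearview Energy Co. (R2): 95% × 10% × 40% = 3.8% of Beacon Capital LLC.
Aggregating (R1): 20% + 3.8% = 23.8%.

23.8%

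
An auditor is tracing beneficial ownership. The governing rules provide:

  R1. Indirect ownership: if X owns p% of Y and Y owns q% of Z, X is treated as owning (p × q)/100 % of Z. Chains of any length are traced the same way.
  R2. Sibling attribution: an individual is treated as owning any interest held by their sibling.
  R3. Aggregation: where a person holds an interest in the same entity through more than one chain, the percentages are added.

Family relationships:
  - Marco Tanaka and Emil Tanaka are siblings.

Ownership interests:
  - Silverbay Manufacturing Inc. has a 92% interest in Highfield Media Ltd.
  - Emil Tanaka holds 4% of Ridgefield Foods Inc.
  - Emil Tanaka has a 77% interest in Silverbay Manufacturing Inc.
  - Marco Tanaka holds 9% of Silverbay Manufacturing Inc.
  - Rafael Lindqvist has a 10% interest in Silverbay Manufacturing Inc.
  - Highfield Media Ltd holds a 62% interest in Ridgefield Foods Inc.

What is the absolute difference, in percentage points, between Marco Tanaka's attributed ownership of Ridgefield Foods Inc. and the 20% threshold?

By sibling attribution (R2), Marco Tanaka is treated as also owning Emil Tanaka's interest in Silverbay Manufacturing Inc, giving 9% + 77% = 86%.
By sibling attribution (R2), Marco Tanaka is treated as owning Emil Tanaka's 4% interest in Ridgefield Foods Inc.
Chain via Silverbay Manufacturing Inc. → Highfield Media Ltd (R1): 86% × 92% × 62% = 49.0544% of Ridgefield Foods Inc.
Direct interest in Ridgefield Foods Inc: 4%.
Aggregating (R3): 49.0544% + 4% = 53.0544%.
53.0544% exceeds the 20% threshold by 33.0544 percentage points.

33.0544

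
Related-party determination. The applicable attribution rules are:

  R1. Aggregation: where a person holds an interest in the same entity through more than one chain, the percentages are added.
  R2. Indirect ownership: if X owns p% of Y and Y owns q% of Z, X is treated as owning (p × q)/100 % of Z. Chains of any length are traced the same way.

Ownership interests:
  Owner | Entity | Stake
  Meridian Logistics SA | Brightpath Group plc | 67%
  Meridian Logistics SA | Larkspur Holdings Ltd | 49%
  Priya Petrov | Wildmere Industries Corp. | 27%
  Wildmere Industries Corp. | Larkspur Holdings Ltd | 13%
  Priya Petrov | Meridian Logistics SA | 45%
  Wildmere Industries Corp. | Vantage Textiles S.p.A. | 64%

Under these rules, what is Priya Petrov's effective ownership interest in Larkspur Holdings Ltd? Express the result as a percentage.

25.56%

Chain via Wildmere Industries Corp. (R2): 27% × 13% = 3.51% of Larkspur Holdings Ltd.
Chain via Meridian Logistics SA (R2): 45% × 49% = 22.05% of Larkspur Holdings Ltd.
Aggregating (R1): 3.51% + 22.05% = 25.56%.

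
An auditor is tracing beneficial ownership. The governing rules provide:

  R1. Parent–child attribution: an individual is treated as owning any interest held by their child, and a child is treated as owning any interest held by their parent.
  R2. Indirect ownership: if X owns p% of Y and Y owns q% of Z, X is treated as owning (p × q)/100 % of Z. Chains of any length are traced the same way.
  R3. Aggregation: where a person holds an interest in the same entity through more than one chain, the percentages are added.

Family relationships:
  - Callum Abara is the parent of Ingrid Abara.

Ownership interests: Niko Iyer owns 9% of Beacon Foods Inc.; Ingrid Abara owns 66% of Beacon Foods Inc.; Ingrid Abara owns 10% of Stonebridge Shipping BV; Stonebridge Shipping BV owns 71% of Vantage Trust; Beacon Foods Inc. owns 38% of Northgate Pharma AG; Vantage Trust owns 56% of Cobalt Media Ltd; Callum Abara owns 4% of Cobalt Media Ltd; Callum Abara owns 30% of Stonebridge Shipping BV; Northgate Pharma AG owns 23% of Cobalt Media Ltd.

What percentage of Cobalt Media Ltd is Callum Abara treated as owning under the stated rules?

By parent–child attribution (R1), Callum Abara is treated as also owning Ingrid Abara's interest in Stonebridge Shipping BV, giving 30% + 10% = 40%.
By parent–child attribution (R1), Callum Abara is treated as owning Ingrid Abara's 66% interest in Beacon Foods Inc.
Chain via Stonebridge Shipping BV → Vantage Trust (R2): 40% × 71% × 56% = 15.904% of Cobalt Media Ltd.
Direct interest in Cobalt Media Ltd: 4%.
Chain via Beacon Foods Inc. → Northgate Pharma AG (R2): 66% × 38% × 23% = 5.7684% of Cobalt Media Ltd.
Aggregating (R3): 15.904% + 4% + 5.7684% = 25.6724%.

25.6724%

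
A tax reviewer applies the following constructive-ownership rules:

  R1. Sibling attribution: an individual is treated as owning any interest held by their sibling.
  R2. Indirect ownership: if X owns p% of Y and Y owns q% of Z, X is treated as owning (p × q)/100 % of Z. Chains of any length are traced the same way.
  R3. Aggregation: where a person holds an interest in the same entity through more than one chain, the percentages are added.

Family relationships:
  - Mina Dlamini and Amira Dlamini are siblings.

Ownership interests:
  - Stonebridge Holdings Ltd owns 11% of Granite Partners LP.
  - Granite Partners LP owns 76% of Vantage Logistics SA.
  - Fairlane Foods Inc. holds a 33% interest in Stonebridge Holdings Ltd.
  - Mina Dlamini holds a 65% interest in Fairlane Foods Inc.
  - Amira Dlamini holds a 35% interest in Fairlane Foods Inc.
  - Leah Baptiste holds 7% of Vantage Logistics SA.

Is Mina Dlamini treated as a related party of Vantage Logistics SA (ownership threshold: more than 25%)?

No

By sibling attribution (R1), Mina Dlamini is treated as also owning Amira Dlamini's interest in Fairlane Foods Inc, giving 65% + 35% = 100%.
Chain via Fairlane Foods Inc. → Stonebridge Holdings Ltd → Granite Partners LP (R2): 100% × 33% × 11% × 76% = 2.7588% of Vantage Logistics SA.
2.7588% does not exceed the 25% threshold, so Mina is not a related party to Vantage Logistics SA.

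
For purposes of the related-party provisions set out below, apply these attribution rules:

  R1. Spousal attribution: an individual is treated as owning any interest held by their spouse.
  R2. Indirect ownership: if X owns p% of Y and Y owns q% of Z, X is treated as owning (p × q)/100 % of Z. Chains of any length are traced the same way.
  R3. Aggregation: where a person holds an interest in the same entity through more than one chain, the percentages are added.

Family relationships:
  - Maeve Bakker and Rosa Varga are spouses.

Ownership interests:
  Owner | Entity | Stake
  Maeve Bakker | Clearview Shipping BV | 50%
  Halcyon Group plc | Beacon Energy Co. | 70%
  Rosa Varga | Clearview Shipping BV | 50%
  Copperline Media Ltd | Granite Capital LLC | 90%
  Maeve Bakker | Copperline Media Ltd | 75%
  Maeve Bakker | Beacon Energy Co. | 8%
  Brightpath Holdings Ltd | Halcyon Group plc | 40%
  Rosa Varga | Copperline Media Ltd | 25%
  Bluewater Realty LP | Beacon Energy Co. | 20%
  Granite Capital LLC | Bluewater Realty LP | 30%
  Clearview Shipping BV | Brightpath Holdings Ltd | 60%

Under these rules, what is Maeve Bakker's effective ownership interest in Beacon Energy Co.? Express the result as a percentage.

By spousal attribution (R1), Maeve Bakker is treated as also owning Rosa Varga's interest in Copperline Media Ltd, giving 75% + 25% = 100%.
By spousal attribution (R1), Maeve Bakker is treated as also owning Rosa Varga's interest in Clearview Shipping BV, giving 50% + 50% = 100%.
Chain via Copperline Media Ltd → Granite Capital LLC → Bluewater Realty LP (R2): 100% × 90% × 30% × 20% = 5.4% of Beacon Energy Co.
Chain via Clearview Shipping BV → Brightpath Holdings Ltd → Halcyon Group plc (R2): 100% × 60% × 40% × 70% = 16.8% of Beacon Energy Co.
Direct interest in Beacon Energy Co: 8%.
Aggregating (R3): 5.4% + 16.8% + 8% = 30.2%.

30.2%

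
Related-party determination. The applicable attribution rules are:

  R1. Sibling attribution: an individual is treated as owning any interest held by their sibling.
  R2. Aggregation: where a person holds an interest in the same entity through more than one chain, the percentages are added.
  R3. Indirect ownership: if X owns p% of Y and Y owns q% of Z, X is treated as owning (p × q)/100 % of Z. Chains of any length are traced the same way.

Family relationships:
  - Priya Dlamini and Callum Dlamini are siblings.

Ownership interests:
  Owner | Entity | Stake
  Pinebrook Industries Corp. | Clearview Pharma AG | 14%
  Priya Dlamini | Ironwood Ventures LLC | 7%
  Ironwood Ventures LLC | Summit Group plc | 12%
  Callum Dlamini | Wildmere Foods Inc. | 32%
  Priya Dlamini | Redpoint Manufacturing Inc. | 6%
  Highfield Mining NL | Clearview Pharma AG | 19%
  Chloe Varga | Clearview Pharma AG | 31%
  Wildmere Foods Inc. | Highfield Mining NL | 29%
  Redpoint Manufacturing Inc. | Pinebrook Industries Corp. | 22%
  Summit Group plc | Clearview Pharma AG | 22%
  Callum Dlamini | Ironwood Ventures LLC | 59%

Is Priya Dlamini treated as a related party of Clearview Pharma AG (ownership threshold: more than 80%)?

No

By sibling attribution (R1), Priya Dlamini is treated as also owning Callum Dlamini's interest in Ironwood Ventures LLC, giving 7% + 59% = 66%.
By sibling attribution (R1), Priya Dlamini is treated as owning Callum Dlamini's 32% interest in Wildmere Foods Inc.
Chain via Redpoint Manufacturing Inc. → Pinebrook Industries Corp. (R3): 6% × 22% × 14% = 0.1848% of Clearview Pharma AG.
Chain via Ironwood Ventures LLC → Summit Group plc (R3): 66% × 12% × 22% = 1.7424% of Clearview Pharma AG.
Chain via Wildmere Foods Inc. → Highfield Mining NL (R3): 32% × 29% × 19% = 1.7632% of Clearview Pharma AG.
Aggregating (R2): 0.1848% + 1.7424% + 1.7632% = 3.6904%.
3.6904% does not exceed the 80% threshold, so Priya is not a related party to Clearview Pharma AG.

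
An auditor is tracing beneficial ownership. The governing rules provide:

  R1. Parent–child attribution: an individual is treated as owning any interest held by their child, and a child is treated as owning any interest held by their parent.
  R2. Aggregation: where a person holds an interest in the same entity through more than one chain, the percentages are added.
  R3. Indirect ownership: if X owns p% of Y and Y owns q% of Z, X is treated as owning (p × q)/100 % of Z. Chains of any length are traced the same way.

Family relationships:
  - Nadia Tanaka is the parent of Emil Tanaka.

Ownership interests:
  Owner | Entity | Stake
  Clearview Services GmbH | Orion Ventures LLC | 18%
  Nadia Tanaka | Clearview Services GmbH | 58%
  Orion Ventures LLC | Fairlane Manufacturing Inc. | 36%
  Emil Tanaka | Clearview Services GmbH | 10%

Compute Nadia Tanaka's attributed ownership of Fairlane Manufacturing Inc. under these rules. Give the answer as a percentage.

4.4064%

By parent–child attribution (R1), Nadia Tanaka is treated as also owning Emil Tanaka's interest in Clearview Services GmbH, giving 58% + 10% = 68%.
Chain via Clearview Services GmbH → Orion Ventures LLC (R3): 68% × 18% × 36% = 4.4064% of Fairlane Manufacturing Inc.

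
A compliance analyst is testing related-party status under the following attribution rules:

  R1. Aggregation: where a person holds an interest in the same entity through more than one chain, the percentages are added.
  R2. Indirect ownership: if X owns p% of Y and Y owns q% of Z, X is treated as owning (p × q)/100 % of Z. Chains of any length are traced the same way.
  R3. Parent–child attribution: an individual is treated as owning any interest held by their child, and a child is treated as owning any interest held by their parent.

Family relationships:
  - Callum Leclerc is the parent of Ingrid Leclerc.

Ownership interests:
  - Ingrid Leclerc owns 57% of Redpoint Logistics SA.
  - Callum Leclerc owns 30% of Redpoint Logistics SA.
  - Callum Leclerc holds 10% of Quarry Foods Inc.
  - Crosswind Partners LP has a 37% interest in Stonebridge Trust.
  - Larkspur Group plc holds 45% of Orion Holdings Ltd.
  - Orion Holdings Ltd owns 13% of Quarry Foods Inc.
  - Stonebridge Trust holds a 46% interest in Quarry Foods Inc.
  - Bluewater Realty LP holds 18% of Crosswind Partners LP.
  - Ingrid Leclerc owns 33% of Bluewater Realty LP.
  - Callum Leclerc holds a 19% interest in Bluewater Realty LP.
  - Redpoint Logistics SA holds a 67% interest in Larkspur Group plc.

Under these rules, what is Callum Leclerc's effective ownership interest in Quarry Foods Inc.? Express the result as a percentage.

15.003037%

By parent–child attribution (R3), Callum Leclerc is treated as also owning Ingrid Leclerc's interest in Bluewater Realty LP, giving 19% + 33% = 52%.
By parent–child attribution (R3), Callum Leclerc is treated as also owning Ingrid Leclerc's interest in Redpoint Logistics SA, giving 30% + 57% = 87%.
Chain via Bluewater Realty LP → Crosswind Partners LP → Stonebridge Trust (R2): 52% × 18% × 37% × 46% = 1.593072% of Quarry Foods Inc.
Chain via Redpoint Logistics SA → Larkspur Group plc → Orion Holdings Ltd (R2): 87% × 67% × 45% × 13% = 3.409965% of Quarry Foods Inc.
Direct interest in Quarry Foods Inc: 10%.
Aggregating (R1): 1.593072% + 3.409965% + 10% = 15.003037%.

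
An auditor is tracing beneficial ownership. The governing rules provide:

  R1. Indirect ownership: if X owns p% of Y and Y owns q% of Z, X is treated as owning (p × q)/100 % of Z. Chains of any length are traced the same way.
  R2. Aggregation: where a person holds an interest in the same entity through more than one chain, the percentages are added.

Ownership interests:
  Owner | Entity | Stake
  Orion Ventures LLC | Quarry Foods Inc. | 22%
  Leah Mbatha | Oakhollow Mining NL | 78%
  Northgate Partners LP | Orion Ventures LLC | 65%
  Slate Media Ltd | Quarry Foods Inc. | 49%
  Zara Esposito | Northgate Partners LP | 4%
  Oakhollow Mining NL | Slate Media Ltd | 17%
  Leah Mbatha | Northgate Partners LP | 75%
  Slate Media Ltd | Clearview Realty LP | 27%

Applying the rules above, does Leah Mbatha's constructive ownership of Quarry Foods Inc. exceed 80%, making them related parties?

Chain via Northgate Partners LP → Orion Ventures LLC (R1): 75% × 65% × 22% = 10.725% of Quarry Foods Inc.
Chain via Oakhollow Mining NL → Slate Media Ltd (R1): 78% × 17% × 49% = 6.4974% of Quarry Foods Inc.
Aggregating (R2): 10.725% + 6.4974% = 17.2224%.
17.2224% does not exceed the 80% threshold, so Leah is not a related party to Quarry Foods Inc.

No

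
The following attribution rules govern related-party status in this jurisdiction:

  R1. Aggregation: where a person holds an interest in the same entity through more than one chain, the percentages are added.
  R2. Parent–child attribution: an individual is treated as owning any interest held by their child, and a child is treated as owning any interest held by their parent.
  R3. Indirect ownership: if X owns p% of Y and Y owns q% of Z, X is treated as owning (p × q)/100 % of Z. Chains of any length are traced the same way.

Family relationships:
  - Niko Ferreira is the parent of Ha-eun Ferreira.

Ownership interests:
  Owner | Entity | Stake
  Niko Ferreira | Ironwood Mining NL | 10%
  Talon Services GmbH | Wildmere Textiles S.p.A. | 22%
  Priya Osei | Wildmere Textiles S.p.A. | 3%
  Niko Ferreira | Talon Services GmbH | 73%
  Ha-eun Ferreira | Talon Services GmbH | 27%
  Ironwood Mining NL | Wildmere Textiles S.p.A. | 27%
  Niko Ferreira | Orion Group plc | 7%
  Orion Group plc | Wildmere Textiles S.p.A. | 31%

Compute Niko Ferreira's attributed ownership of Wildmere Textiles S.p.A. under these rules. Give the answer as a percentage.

26.87%

By parent–child attribution (R2), Niko Ferreira is treated as also owning Ha-eun Ferreira's interest in Talon Services GmbH, giving 73% + 27% = 100%.
Chain via Orion Group plc (R3): 7% × 31% = 2.17% of Wildmere Textiles S.p.A.
Chain via Talon Services GmbH (R3): 100% × 22% = 22% of Wildmere Textiles S.p.A.
Chain via Ironwood Mining NL (R3): 10% × 27% = 2.7% of Wildmere Textiles S.p.A.
Aggregating (R1): 2.17% + 22% + 2.7% = 26.87%.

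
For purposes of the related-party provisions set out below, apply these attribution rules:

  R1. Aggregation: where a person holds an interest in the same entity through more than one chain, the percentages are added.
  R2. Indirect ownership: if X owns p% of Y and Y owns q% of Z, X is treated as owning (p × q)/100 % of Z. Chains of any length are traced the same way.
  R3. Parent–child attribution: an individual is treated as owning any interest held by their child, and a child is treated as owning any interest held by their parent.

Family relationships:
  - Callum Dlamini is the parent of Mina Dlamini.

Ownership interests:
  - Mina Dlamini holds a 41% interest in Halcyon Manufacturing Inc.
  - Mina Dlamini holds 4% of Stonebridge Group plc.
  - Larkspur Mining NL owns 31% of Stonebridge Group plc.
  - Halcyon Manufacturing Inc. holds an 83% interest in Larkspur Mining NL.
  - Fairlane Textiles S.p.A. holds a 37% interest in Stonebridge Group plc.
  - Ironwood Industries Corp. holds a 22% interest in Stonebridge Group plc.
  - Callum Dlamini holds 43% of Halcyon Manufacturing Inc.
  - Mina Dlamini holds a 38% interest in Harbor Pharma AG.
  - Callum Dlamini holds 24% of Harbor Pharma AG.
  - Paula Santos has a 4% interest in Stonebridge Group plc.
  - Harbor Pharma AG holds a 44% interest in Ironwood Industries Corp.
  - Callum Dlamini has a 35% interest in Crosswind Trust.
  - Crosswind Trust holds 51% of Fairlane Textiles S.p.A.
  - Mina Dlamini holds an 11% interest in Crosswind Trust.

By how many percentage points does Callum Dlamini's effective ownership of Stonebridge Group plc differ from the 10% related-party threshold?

30.295

By parent–child attribution (R3), Callum Dlamini is treated as also owning Mina Dlamini's interest in Halcyon Manufacturing Inc, giving 43% + 41% = 84%.
By parent–child attribution (R3), Callum Dlamini is treated as also owning Mina Dlamini's interest in Crosswind Trust, giving 35% + 11% = 46%.
By parent–child attribution (R3), Callum Dlamini is treated as also owning Mina Dlamini's interest in Harbor Pharma AG, giving 24% + 38% = 62%.
By parent–child attribution (R3), Callum Dlamini is treated as owning Mina Dlamini's 4% interest in Stonebridge Group plc.
Chain via Halcyon Manufacturing Inc. → Larkspur Mining NL (R2): 84% × 83% × 31% = 21.6132% of Stonebridge Group plc.
Chain via Crosswind Trust → Fairlane Textiles S.p.A. (R2): 46% × 51% × 37% = 8.6802% of Stonebridge Group plc.
Chain via Harbor Pharma AG → Ironwood Industries Corp. (R2): 62% × 44% × 22% = 6.0016% of Stonebridge Group plc.
Direct interest in Stonebridge Group plc: 4%.
Aggregating (R1): 21.6132% + 8.6802% + 6.0016% + 4% = 40.295%.
40.295% exceeds the 10% threshold by 30.295 percentage points.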